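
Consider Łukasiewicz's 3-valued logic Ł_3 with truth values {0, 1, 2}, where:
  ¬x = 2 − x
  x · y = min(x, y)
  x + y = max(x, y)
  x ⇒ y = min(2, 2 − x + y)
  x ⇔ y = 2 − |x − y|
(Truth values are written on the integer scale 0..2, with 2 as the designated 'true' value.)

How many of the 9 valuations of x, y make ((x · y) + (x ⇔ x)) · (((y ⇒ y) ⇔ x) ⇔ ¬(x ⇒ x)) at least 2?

x = 0, y = 0 ↦ 2  ≥
x = 0, y = 1 ↦ 2  ≥
x = 0, y = 2 ↦ 2  ≥
x = 1, y = 0 ↦ 1  <
x = 1, y = 1 ↦ 1  <
x = 1, y = 2 ↦ 1  <
x = 2, y = 0 ↦ 0  <
x = 2, y = 1 ↦ 0  <
x = 2, y = 2 ↦ 0  <
So 3 of the 9 assignments meet the threshold.

3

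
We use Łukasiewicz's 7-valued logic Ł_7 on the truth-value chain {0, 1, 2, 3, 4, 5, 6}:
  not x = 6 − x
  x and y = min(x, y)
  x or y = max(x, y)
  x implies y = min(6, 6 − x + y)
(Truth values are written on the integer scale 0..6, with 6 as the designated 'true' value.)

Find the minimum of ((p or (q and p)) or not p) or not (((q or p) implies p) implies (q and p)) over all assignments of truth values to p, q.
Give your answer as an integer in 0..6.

Take p = 3, q = 3:
q and p = 3 and 3 = 3
p or (q and p) = 3 or 3 = 3
not p = not 3 = 3
(p or (q and p)) or not p = 3 or 3 = 3
q or p = 3 or 3 = 3
(q or p) implies p = 3 implies 3 = 6
q and p = 3 and 3 = 3
((q or p) implies p) implies (q and p) = 6 implies 3 = 3
not (((q or p) implies p) implies (q and p)) = not 3 = 3
((p or (q and p)) or not p) or not (((q or p) implies p) implies (q and p)) = 3 or 3 = 3
No assignment yields a value below 3, so this is the minimum.

3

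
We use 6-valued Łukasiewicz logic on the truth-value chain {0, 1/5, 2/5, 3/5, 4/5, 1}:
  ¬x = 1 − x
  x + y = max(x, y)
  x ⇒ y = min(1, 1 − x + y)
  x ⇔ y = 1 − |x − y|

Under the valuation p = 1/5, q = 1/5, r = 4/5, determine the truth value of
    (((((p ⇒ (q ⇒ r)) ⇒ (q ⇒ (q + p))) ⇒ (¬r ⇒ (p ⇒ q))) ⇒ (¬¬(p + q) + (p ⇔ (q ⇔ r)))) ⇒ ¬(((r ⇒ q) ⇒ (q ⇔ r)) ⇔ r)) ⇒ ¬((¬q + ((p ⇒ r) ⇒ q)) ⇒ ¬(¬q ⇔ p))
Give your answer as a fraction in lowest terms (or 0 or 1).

4/5

q ⇒ r = 1/5 ⇒ 4/5 = 1
p ⇒ (q ⇒ r) = 1/5 ⇒ 1 = 1
q + p = 1/5 + 1/5 = 1/5
q ⇒ (q + p) = 1/5 ⇒ 1/5 = 1
(p ⇒ (q ⇒ r)) ⇒ (q ⇒ (q + p)) = 1 ⇒ 1 = 1
¬r = ¬4/5 = 1/5
p ⇒ q = 1/5 ⇒ 1/5 = 1
¬r ⇒ (p ⇒ q) = 1/5 ⇒ 1 = 1
((p ⇒ (q ⇒ r)) ⇒ (q ⇒ (q + p))) ⇒ (¬r ⇒ (p ⇒ q)) = 1 ⇒ 1 = 1
p + q = 1/5 + 1/5 = 1/5
¬(p + q) = ¬1/5 = 4/5
¬¬(p + q) = ¬4/5 = 1/5
q ⇔ r = 1/5 ⇔ 4/5 = 2/5
p ⇔ (q ⇔ r) = 1/5 ⇔ 2/5 = 4/5
¬¬(p + q) + (p ⇔ (q ⇔ r)) = 1/5 + 4/5 = 4/5
(((p ⇒ (q ⇒ r)) ⇒ (q ⇒ (q + p))) ⇒ (¬r ⇒ (p ⇒ q))) ⇒ (¬¬(p + q) + (p ⇔ (q ⇔ r))) = 1 ⇒ 4/5 = 4/5
r ⇒ q = 4/5 ⇒ 1/5 = 2/5
q ⇔ r = 1/5 ⇔ 4/5 = 2/5
(r ⇒ q) ⇒ (q ⇔ r) = 2/5 ⇒ 2/5 = 1
((r ⇒ q) ⇒ (q ⇔ r)) ⇔ r = 1 ⇔ 4/5 = 4/5
¬(((r ⇒ q) ⇒ (q ⇔ r)) ⇔ r) = ¬4/5 = 1/5
((((p ⇒ (q ⇒ r)) ⇒ (q ⇒ (q + p))) ⇒ (¬r ⇒ (p ⇒ q))) ⇒ (¬¬(p + q) + (p ⇔ (q ⇔ r)))) ⇒ ¬(((r ⇒ q) ⇒ (q ⇔ r)) ⇔ r) = 4/5 ⇒ 1/5 = 2/5
¬q = ¬1/5 = 4/5
p ⇒ r = 1/5 ⇒ 4/5 = 1
(p ⇒ r) ⇒ q = 1 ⇒ 1/5 = 1/5
¬q + ((p ⇒ r) ⇒ q) = 4/5 + 1/5 = 4/5
¬q = ¬1/5 = 4/5
¬q ⇔ p = 4/5 ⇔ 1/5 = 2/5
¬(¬q ⇔ p) = ¬2/5 = 3/5
(¬q + ((p ⇒ r) ⇒ q)) ⇒ ¬(¬q ⇔ p) = 4/5 ⇒ 3/5 = 4/5
¬((¬q + ((p ⇒ r) ⇒ q)) ⇒ ¬(¬q ⇔ p)) = ¬4/5 = 1/5
(((((p ⇒ (q ⇒ r)) ⇒ (q ⇒ (q + p))) ⇒ (¬r ⇒ (p ⇒ q))) ⇒ (¬¬(p + q) + (p ⇔ (q ⇔ r)))) ⇒ ¬(((r ⇒ q) ⇒ (q ⇔ r)) ⇔ r)) ⇒ ¬((¬q + ((p ⇒ r) ⇒ q)) ⇒ ¬(¬q ⇔ p)) = 2/5 ⇒ 1/5 = 4/5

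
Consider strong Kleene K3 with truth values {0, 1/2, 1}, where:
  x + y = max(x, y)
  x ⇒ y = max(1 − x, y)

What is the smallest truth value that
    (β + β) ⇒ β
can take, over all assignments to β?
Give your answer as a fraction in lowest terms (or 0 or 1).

1/2

Take β = 1/2:
β + β = 1/2 + 1/2 = 1/2
(β + β) ⇒ β = 1/2 ⇒ 1/2 = 1/2
No assignment yields a value below 1/2, so this is the minimum.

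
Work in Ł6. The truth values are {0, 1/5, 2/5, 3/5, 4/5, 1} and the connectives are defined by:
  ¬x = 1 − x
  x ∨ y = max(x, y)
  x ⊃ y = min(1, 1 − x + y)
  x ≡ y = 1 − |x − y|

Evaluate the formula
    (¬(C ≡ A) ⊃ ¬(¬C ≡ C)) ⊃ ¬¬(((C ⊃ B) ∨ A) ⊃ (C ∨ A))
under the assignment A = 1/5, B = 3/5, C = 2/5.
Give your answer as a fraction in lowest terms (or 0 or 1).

2/5

C ≡ A = 2/5 ≡ 1/5 = 4/5
¬(C ≡ A) = ¬4/5 = 1/5
¬C = ¬2/5 = 3/5
¬C ≡ C = 3/5 ≡ 2/5 = 4/5
¬(¬C ≡ C) = ¬4/5 = 1/5
¬(C ≡ A) ⊃ ¬(¬C ≡ C) = 1/5 ⊃ 1/5 = 1
C ⊃ B = 2/5 ⊃ 3/5 = 1
(C ⊃ B) ∨ A = 1 ∨ 1/5 = 1
C ∨ A = 2/5 ∨ 1/5 = 2/5
((C ⊃ B) ∨ A) ⊃ (C ∨ A) = 1 ⊃ 2/5 = 2/5
¬(((C ⊃ B) ∨ A) ⊃ (C ∨ A)) = ¬2/5 = 3/5
¬¬(((C ⊃ B) ∨ A) ⊃ (C ∨ A)) = ¬3/5 = 2/5
(¬(C ≡ A) ⊃ ¬(¬C ≡ C)) ⊃ ¬¬(((C ⊃ B) ∨ A) ⊃ (C ∨ A)) = 1 ⊃ 2/5 = 2/5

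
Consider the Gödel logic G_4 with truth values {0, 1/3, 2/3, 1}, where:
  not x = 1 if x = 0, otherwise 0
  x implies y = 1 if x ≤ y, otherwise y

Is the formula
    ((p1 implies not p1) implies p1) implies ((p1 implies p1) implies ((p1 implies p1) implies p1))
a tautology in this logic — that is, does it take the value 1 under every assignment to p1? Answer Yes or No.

Counterexample: take p1 = 1/3.
not p1 = not 1/3 = 0
p1 implies not p1 = 1/3 implies 0 = 0
(p1 implies not p1) implies p1 = 0 implies 1/3 = 1
p1 implies p1 = 1/3 implies 1/3 = 1
p1 implies p1 = 1/3 implies 1/3 = 1
(p1 implies p1) implies p1 = 1 implies 1/3 = 1/3
(p1 implies p1) implies ((p1 implies p1) implies p1) = 1 implies 1/3 = 1/3
((p1 implies not p1) implies p1) implies ((p1 implies p1) implies ((p1 implies p1) implies p1)) = 1 implies 1/3 = 1/3
This gives 1/3 ≠ 1.

No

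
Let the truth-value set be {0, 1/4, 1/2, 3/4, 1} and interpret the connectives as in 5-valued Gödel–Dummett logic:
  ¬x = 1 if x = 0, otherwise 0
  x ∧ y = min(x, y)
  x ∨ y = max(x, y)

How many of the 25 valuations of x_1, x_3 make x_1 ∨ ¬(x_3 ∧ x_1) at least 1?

13

value 1: 13 assignments (counts)
value 3/4: 4 assignments
value 1/2: 4 assignments
value 1/4: 4 assignments
So 13 of the 25 assignments meet the threshold.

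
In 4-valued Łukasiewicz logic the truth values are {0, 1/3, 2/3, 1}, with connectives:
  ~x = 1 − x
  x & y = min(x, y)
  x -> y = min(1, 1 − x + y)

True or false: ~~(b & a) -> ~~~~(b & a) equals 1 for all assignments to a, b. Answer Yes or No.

a = 0, b = 0 ↦ 1
a = 0, b = 1/3 ↦ 1
a = 0, b = 2/3 ↦ 1
a = 0, b = 1 ↦ 1
a = 1/3, b = 0 ↦ 1
a = 1/3, b = 1/3 ↦ 1
a = 1/3, b = 2/3 ↦ 1
a = 1/3, b = 1 ↦ 1
a = 2/3, b = 0 ↦ 1
a = 2/3, b = 1/3 ↦ 1
a = 2/3, b = 2/3 ↦ 1
a = 2/3, b = 1 ↦ 1
a = 1, b = 0 ↦ 1
a = 1, b = 1/3 ↦ 1
a = 1, b = 2/3 ↦ 1
a = 1, b = 1 ↦ 1
Every assignment gives a value ≥ 1.

Yes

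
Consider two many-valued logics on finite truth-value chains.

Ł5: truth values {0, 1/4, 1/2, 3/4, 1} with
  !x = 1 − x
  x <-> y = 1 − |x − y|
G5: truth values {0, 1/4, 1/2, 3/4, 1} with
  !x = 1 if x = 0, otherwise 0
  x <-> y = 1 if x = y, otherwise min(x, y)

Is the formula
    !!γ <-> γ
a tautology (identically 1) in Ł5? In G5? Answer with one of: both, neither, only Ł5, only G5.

only Ł5

In Ł5: every assignment gives 1 — tautology.
In G5: at γ = 1/4 the value is 1/4 — not a tautology.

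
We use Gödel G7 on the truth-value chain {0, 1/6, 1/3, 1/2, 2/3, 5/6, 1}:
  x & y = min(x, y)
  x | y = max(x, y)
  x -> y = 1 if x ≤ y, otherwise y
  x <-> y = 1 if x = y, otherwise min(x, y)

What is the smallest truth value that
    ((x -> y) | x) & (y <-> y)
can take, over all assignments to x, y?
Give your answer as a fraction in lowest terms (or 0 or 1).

1/6

Take x = 1/6, y = 0:
x -> y = 1/6 -> 0 = 0
(x -> y) | x = 0 | 1/6 = 1/6
y <-> y = 0 <-> 0 = 1
((x -> y) | x) & (y <-> y) = 1/6 & 1 = 1/6
No assignment yields a value below 1/6, so this is the minimum.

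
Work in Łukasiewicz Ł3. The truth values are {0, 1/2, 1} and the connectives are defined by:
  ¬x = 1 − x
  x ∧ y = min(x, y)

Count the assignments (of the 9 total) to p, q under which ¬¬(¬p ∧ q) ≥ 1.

p = 0, q = 0 ↦ 0  <
p = 0, q = 1/2 ↦ 1/2  <
p = 0, q = 1 ↦ 1  ≥
p = 1/2, q = 0 ↦ 0  <
p = 1/2, q = 1/2 ↦ 1/2  <
p = 1/2, q = 1 ↦ 1/2  <
p = 1, q = 0 ↦ 0  <
p = 1, q = 1/2 ↦ 0  <
p = 1, q = 1 ↦ 0  <
So 1 of the 9 assignments meets the threshold.

1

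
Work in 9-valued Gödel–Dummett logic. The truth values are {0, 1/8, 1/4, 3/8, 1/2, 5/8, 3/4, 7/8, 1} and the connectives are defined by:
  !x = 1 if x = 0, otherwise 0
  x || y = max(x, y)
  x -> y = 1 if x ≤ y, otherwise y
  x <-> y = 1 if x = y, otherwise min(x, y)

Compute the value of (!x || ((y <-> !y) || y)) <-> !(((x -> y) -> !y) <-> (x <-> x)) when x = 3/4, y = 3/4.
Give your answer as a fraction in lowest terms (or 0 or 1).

!x = !3/4 = 0
!y = !3/4 = 0
y <-> !y = 3/4 <-> 0 = 0
(y <-> !y) || y = 0 || 3/4 = 3/4
!x || ((y <-> !y) || y) = 0 || 3/4 = 3/4
x -> y = 3/4 -> 3/4 = 1
!y = !3/4 = 0
(x -> y) -> !y = 1 -> 0 = 0
x <-> x = 3/4 <-> 3/4 = 1
((x -> y) -> !y) <-> (x <-> x) = 0 <-> 1 = 0
!(((x -> y) -> !y) <-> (x <-> x)) = !0 = 1
(!x || ((y <-> !y) || y)) <-> !(((x -> y) -> !y) <-> (x <-> x)) = 3/4 <-> 1 = 3/4

3/4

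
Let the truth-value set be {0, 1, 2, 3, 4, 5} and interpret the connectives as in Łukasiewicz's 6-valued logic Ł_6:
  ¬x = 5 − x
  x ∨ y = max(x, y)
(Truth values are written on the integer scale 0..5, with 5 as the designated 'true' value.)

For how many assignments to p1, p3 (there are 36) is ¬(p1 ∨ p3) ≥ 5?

value 5: 1 assignment (counts)
value 4: 3 assignments
value 3: 5 assignments
value 2: 7 assignments
value 1: 9 assignments
value 0: 11 assignments
So 1 of the 36 assignments meets the threshold.

1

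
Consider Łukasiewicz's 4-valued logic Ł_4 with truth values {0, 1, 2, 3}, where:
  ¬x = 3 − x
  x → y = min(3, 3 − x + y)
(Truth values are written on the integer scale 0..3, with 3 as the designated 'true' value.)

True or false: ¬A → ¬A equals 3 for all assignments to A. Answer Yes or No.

A = 0 ↦ 3
A = 1 ↦ 3
A = 2 ↦ 3
A = 3 ↦ 3
Every assignment gives a value ≥ 3.

Yes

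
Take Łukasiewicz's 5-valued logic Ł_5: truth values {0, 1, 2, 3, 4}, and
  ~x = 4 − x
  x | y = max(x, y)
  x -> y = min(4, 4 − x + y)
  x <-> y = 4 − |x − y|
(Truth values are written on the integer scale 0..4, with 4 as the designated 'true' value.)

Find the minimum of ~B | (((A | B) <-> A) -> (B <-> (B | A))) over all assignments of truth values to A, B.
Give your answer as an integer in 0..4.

2

Take A = 4, B = 2:
~B = ~2 = 2
A | B = 4 | 2 = 4
(A | B) <-> A = 4 <-> 4 = 4
B | A = 2 | 4 = 4
B <-> (B | A) = 2 <-> 4 = 2
((A | B) <-> A) -> (B <-> (B | A)) = 4 -> 2 = 2
~B | (((A | B) <-> A) -> (B <-> (B | A))) = 2 | 2 = 2
No assignment yields a value below 2, so this is the minimum.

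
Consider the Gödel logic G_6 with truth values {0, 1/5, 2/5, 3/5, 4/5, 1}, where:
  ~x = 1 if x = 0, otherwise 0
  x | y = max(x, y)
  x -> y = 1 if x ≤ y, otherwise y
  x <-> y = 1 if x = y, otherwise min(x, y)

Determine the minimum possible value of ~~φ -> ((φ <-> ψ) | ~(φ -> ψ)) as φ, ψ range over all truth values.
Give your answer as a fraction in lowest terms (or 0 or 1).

1/5

Take φ = 1/5, ψ = 2/5:
~φ = ~1/5 = 0
~~φ = ~0 = 1
φ <-> ψ = 1/5 <-> 2/5 = 1/5
φ -> ψ = 1/5 -> 2/5 = 1
~(φ -> ψ) = ~1 = 0
(φ <-> ψ) | ~(φ -> ψ) = 1/5 | 0 = 1/5
~~φ -> ((φ <-> ψ) | ~(φ -> ψ)) = 1 -> 1/5 = 1/5
No assignment yields a value below 1/5, so this is the minimum.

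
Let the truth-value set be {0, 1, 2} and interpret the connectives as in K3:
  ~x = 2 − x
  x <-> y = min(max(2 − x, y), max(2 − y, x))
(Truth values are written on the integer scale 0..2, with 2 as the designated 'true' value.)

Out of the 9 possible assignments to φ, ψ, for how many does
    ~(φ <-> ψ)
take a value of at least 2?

2

φ = 0, ψ = 0 ↦ 0  <
φ = 0, ψ = 1 ↦ 1  <
φ = 0, ψ = 2 ↦ 2  ≥
φ = 1, ψ = 0 ↦ 1  <
φ = 1, ψ = 1 ↦ 1  <
φ = 1, ψ = 2 ↦ 1  <
φ = 2, ψ = 0 ↦ 2  ≥
φ = 2, ψ = 1 ↦ 1  <
φ = 2, ψ = 2 ↦ 0  <
So 2 of the 9 assignments meet the threshold.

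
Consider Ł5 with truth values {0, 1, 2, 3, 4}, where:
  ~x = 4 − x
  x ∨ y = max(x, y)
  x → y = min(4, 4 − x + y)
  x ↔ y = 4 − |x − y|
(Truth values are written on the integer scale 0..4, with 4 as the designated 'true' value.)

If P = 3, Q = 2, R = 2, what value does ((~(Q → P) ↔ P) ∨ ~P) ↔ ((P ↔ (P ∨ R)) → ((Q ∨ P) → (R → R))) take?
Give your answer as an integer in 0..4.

Q → P = 2 → 3 = 4
~(Q → P) = ~4 = 0
~(Q → P) ↔ P = 0 ↔ 3 = 1
~P = ~3 = 1
(~(Q → P) ↔ P) ∨ ~P = 1 ∨ 1 = 1
P ∨ R = 3 ∨ 2 = 3
P ↔ (P ∨ R) = 3 ↔ 3 = 4
Q ∨ P = 2 ∨ 3 = 3
R → R = 2 → 2 = 4
(Q ∨ P) → (R → R) = 3 → 4 = 4
(P ↔ (P ∨ R)) → ((Q ∨ P) → (R → R)) = 4 → 4 = 4
((~(Q → P) ↔ P) ∨ ~P) ↔ ((P ↔ (P ∨ R)) → ((Q ∨ P) → (R → R))) = 1 ↔ 4 = 1

1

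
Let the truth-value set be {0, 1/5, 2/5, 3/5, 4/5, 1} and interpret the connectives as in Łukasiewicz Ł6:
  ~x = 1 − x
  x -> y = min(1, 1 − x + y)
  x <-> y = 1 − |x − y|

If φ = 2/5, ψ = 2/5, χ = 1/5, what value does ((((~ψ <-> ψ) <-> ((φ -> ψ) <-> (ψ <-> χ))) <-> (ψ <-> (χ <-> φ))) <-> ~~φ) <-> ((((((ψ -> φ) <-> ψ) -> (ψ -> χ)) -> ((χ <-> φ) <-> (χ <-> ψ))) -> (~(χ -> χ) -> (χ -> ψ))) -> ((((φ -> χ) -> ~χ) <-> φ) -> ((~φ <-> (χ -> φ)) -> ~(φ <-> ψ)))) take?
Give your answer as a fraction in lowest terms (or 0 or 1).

~ψ = ~2/5 = 3/5
~ψ <-> ψ = 3/5 <-> 2/5 = 4/5
φ -> ψ = 2/5 -> 2/5 = 1
ψ <-> χ = 2/5 <-> 1/5 = 4/5
(φ -> ψ) <-> (ψ <-> χ) = 1 <-> 4/5 = 4/5
(~ψ <-> ψ) <-> ((φ -> ψ) <-> (ψ <-> χ)) = 4/5 <-> 4/5 = 1
χ <-> φ = 1/5 <-> 2/5 = 4/5
ψ <-> (χ <-> φ) = 2/5 <-> 4/5 = 3/5
((~ψ <-> ψ) <-> ((φ -> ψ) <-> (ψ <-> χ))) <-> (ψ <-> (χ <-> φ)) = 1 <-> 3/5 = 3/5
~φ = ~2/5 = 3/5
~~φ = ~3/5 = 2/5
(((~ψ <-> ψ) <-> ((φ -> ψ) <-> (ψ <-> χ))) <-> (ψ <-> (χ <-> φ))) <-> ~~φ = 3/5 <-> 2/5 = 4/5
ψ -> φ = 2/5 -> 2/5 = 1
(ψ -> φ) <-> ψ = 1 <-> 2/5 = 2/5
ψ -> χ = 2/5 -> 1/5 = 4/5
((ψ -> φ) <-> ψ) -> (ψ -> χ) = 2/5 -> 4/5 = 1
χ <-> φ = 1/5 <-> 2/5 = 4/5
χ <-> ψ = 1/5 <-> 2/5 = 4/5
(χ <-> φ) <-> (χ <-> ψ) = 4/5 <-> 4/5 = 1
(((ψ -> φ) <-> ψ) -> (ψ -> χ)) -> ((χ <-> φ) <-> (χ <-> ψ)) = 1 -> 1 = 1
χ -> χ = 1/5 -> 1/5 = 1
~(χ -> χ) = ~1 = 0
χ -> ψ = 1/5 -> 2/5 = 1
~(χ -> χ) -> (χ -> ψ) = 0 -> 1 = 1
((((ψ -> φ) <-> ψ) -> (ψ -> χ)) -> ((χ <-> φ) <-> (χ <-> ψ))) -> (~(χ -> χ) -> (χ -> ψ)) = 1 -> 1 = 1
φ -> χ = 2/5 -> 1/5 = 4/5
~χ = ~1/5 = 4/5
(φ -> χ) -> ~χ = 4/5 -> 4/5 = 1
((φ -> χ) -> ~χ) <-> φ = 1 <-> 2/5 = 2/5
~φ = ~2/5 = 3/5
χ -> φ = 1/5 -> 2/5 = 1
~φ <-> (χ -> φ) = 3/5 <-> 1 = 3/5
φ <-> ψ = 2/5 <-> 2/5 = 1
~(φ <-> ψ) = ~1 = 0
(~φ <-> (χ -> φ)) -> ~(φ <-> ψ) = 3/5 -> 0 = 2/5
(((φ -> χ) -> ~χ) <-> φ) -> ((~φ <-> (χ -> φ)) -> ~(φ <-> ψ)) = 2/5 -> 2/5 = 1
(((((ψ -> φ) <-> ψ) -> (ψ -> χ)) -> ((χ <-> φ) <-> (χ <-> ψ))) -> (~(χ -> χ) -> (χ -> ψ))) -> ((((φ -> χ) -> ~χ) <-> φ) -> ((~φ <-> (χ -> φ)) -> ~(φ <-> ψ))) = 1 -> 1 = 1
((((~ψ <-> ψ) <-> ((φ -> ψ) <-> (ψ <-> χ))) <-> (ψ <-> (χ <-> φ))) <-> ~~φ) <-> ((((((ψ -> φ) <-> ψ) -> (ψ -> χ)) -> ((χ <-> φ) <-> (χ <-> ψ))) -> (~(χ -> χ) -> (χ -> ψ))) -> ((((φ -> χ) -> ~χ) <-> φ) -> ((~φ <-> (χ -> φ)) -> ~(φ <-> ψ)))) = 4/5 <-> 1 = 4/5

4/5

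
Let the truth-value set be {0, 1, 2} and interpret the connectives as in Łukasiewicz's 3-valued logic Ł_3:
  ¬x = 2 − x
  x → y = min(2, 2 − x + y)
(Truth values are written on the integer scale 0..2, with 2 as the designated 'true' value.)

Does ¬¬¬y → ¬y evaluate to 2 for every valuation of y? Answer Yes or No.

y = 0 ↦ 2
y = 1 ↦ 2
y = 2 ↦ 2
Every assignment gives a value ≥ 2.

Yes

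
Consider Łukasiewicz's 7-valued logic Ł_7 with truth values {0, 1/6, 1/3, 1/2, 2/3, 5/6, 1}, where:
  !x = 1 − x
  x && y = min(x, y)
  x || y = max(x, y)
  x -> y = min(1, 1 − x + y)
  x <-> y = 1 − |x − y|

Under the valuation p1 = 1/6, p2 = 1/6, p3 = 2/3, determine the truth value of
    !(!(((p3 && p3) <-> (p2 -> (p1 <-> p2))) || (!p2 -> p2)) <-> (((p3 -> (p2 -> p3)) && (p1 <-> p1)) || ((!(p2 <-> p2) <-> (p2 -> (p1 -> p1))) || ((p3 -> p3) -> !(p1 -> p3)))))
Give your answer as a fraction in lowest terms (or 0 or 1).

2/3

p3 && p3 = 2/3 && 2/3 = 2/3
p1 <-> p2 = 1/6 <-> 1/6 = 1
p2 -> (p1 <-> p2) = 1/6 -> 1 = 1
(p3 && p3) <-> (p2 -> (p1 <-> p2)) = 2/3 <-> 1 = 2/3
!p2 = !1/6 = 5/6
!p2 -> p2 = 5/6 -> 1/6 = 1/3
((p3 && p3) <-> (p2 -> (p1 <-> p2))) || (!p2 -> p2) = 2/3 || 1/3 = 2/3
!(((p3 && p3) <-> (p2 -> (p1 <-> p2))) || (!p2 -> p2)) = !2/3 = 1/3
p2 -> p3 = 1/6 -> 2/3 = 1
p3 -> (p2 -> p3) = 2/3 -> 1 = 1
p1 <-> p1 = 1/6 <-> 1/6 = 1
(p3 -> (p2 -> p3)) && (p1 <-> p1) = 1 && 1 = 1
p2 <-> p2 = 1/6 <-> 1/6 = 1
!(p2 <-> p2) = !1 = 0
p1 -> p1 = 1/6 -> 1/6 = 1
p2 -> (p1 -> p1) = 1/6 -> 1 = 1
!(p2 <-> p2) <-> (p2 -> (p1 -> p1)) = 0 <-> 1 = 0
p3 -> p3 = 2/3 -> 2/3 = 1
p1 -> p3 = 1/6 -> 2/3 = 1
!(p1 -> p3) = !1 = 0
(p3 -> p3) -> !(p1 -> p3) = 1 -> 0 = 0
(!(p2 <-> p2) <-> (p2 -> (p1 -> p1))) || ((p3 -> p3) -> !(p1 -> p3)) = 0 || 0 = 0
((p3 -> (p2 -> p3)) && (p1 <-> p1)) || ((!(p2 <-> p2) <-> (p2 -> (p1 -> p1))) || ((p3 -> p3) -> !(p1 -> p3))) = 1 || 0 = 1
!(((p3 && p3) <-> (p2 -> (p1 <-> p2))) || (!p2 -> p2)) <-> (((p3 -> (p2 -> p3)) && (p1 <-> p1)) || ((!(p2 <-> p2) <-> (p2 -> (p1 -> p1))) || ((p3 -> p3) -> !(p1 -> p3)))) = 1/3 <-> 1 = 1/3
!(!(((p3 && p3) <-> (p2 -> (p1 <-> p2))) || (!p2 -> p2)) <-> (((p3 -> (p2 -> p3)) && (p1 <-> p1)) || ((!(p2 <-> p2) <-> (p2 -> (p1 -> p1))) || ((p3 -> p3) -> !(p1 -> p3))))) = !1/3 = 2/3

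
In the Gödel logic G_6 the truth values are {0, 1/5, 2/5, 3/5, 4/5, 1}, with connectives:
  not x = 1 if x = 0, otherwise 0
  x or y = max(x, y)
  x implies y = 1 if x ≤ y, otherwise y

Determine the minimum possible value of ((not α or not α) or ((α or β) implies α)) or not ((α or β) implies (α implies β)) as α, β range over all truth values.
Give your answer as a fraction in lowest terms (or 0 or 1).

Take α = 1/5, β = 2/5:
not α = not 1/5 = 0
not α = not 1/5 = 0
not α or not α = 0 or 0 = 0
α or β = 1/5 or 2/5 = 2/5
(α or β) implies α = 2/5 implies 1/5 = 1/5
(not α or not α) or ((α or β) implies α) = 0 or 1/5 = 1/5
α or β = 1/5 or 2/5 = 2/5
α implies β = 1/5 implies 2/5 = 1
(α or β) implies (α implies β) = 2/5 implies 1 = 1
not ((α or β) implies (α implies β)) = not 1 = 0
((not α or not α) or ((α or β) implies α)) or not ((α or β) implies (α implies β)) = 1/5 or 0 = 1/5
No assignment yields a value below 1/5, so this is the minimum.

1/5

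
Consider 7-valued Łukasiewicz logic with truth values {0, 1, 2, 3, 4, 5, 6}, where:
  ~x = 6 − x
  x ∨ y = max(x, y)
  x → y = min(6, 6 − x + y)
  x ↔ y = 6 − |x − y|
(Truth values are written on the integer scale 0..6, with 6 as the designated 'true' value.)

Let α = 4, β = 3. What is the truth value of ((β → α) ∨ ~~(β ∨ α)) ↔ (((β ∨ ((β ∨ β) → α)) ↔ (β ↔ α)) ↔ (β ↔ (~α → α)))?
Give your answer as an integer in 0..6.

β → α = 3 → 4 = 6
β ∨ α = 3 ∨ 4 = 4
~(β ∨ α) = ~4 = 2
~~(β ∨ α) = ~2 = 4
(β → α) ∨ ~~(β ∨ α) = 6 ∨ 4 = 6
β ∨ β = 3 ∨ 3 = 3
(β ∨ β) → α = 3 → 4 = 6
β ∨ ((β ∨ β) → α) = 3 ∨ 6 = 6
β ↔ α = 3 ↔ 4 = 5
(β ∨ ((β ∨ β) → α)) ↔ (β ↔ α) = 6 ↔ 5 = 5
~α = ~4 = 2
~α → α = 2 → 4 = 6
β ↔ (~α → α) = 3 ↔ 6 = 3
((β ∨ ((β ∨ β) → α)) ↔ (β ↔ α)) ↔ (β ↔ (~α → α)) = 5 ↔ 3 = 4
((β → α) ∨ ~~(β ∨ α)) ↔ (((β ∨ ((β ∨ β) → α)) ↔ (β ↔ α)) ↔ (β ↔ (~α → α))) = 6 ↔ 4 = 4

4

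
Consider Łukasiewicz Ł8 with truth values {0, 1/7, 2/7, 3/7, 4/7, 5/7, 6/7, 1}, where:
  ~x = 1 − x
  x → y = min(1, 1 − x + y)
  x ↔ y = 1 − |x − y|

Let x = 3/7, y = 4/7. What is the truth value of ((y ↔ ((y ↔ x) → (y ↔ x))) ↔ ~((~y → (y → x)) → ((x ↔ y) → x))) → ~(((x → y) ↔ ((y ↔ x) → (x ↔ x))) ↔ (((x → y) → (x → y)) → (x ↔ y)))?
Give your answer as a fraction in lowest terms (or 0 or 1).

y ↔ x = 4/7 ↔ 3/7 = 6/7
y ↔ x = 4/7 ↔ 3/7 = 6/7
(y ↔ x) → (y ↔ x) = 6/7 → 6/7 = 1
y ↔ ((y ↔ x) → (y ↔ x)) = 4/7 ↔ 1 = 4/7
~y = ~4/7 = 3/7
y → x = 4/7 → 3/7 = 6/7
~y → (y → x) = 3/7 → 6/7 = 1
x ↔ y = 3/7 ↔ 4/7 = 6/7
(x ↔ y) → x = 6/7 → 3/7 = 4/7
(~y → (y → x)) → ((x ↔ y) → x) = 1 → 4/7 = 4/7
~((~y → (y → x)) → ((x ↔ y) → x)) = ~4/7 = 3/7
(y ↔ ((y ↔ x) → (y ↔ x))) ↔ ~((~y → (y → x)) → ((x ↔ y) → x)) = 4/7 ↔ 3/7 = 6/7
x → y = 3/7 → 4/7 = 1
y ↔ x = 4/7 ↔ 3/7 = 6/7
x ↔ x = 3/7 ↔ 3/7 = 1
(y ↔ x) → (x ↔ x) = 6/7 → 1 = 1
(x → y) ↔ ((y ↔ x) → (x ↔ x)) = 1 ↔ 1 = 1
x → y = 3/7 → 4/7 = 1
x → y = 3/7 → 4/7 = 1
(x → y) → (x → y) = 1 → 1 = 1
x ↔ y = 3/7 ↔ 4/7 = 6/7
((x → y) → (x → y)) → (x ↔ y) = 1 → 6/7 = 6/7
((x → y) ↔ ((y ↔ x) → (x ↔ x))) ↔ (((x → y) → (x → y)) → (x ↔ y)) = 1 ↔ 6/7 = 6/7
~(((x → y) ↔ ((y ↔ x) → (x ↔ x))) ↔ (((x → y) → (x → y)) → (x ↔ y))) = ~6/7 = 1/7
((y ↔ ((y ↔ x) → (y ↔ x))) ↔ ~((~y → (y → x)) → ((x ↔ y) → x))) → ~(((x → y) ↔ ((y ↔ x) → (x ↔ x))) ↔ (((x → y) → (x → y)) → (x ↔ y))) = 6/7 → 1/7 = 2/7

2/7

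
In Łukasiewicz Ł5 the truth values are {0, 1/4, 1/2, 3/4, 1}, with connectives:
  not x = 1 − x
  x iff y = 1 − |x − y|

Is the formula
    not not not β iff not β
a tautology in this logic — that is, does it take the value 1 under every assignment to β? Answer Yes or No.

Yes

β = 0 ↦ 1
β = 1/4 ↦ 1
β = 1/2 ↦ 1
β = 3/4 ↦ 1
β = 1 ↦ 1
Every assignment gives a value ≥ 1.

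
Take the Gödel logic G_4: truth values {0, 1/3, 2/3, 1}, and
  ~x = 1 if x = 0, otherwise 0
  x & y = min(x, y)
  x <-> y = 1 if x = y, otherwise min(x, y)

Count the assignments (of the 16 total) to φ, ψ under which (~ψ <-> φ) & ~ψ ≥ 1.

1

φ = 0, ψ = 0 ↦ 0  <
φ = 0, ψ = 1/3 ↦ 0  <
φ = 0, ψ = 2/3 ↦ 0  <
φ = 0, ψ = 1 ↦ 0  <
φ = 1/3, ψ = 0 ↦ 1/3  <
φ = 1/3, ψ = 1/3 ↦ 0  <
φ = 1/3, ψ = 2/3 ↦ 0  <
φ = 1/3, ψ = 1 ↦ 0  <
φ = 2/3, ψ = 0 ↦ 2/3  <
φ = 2/3, ψ = 1/3 ↦ 0  <
φ = 2/3, ψ = 2/3 ↦ 0  <
φ = 2/3, ψ = 1 ↦ 0  <
φ = 1, ψ = 0 ↦ 1  ≥
φ = 1, ψ = 1/3 ↦ 0  <
φ = 1, ψ = 2/3 ↦ 0  <
φ = 1, ψ = 1 ↦ 0  <
So 1 of the 16 assignments meets the threshold.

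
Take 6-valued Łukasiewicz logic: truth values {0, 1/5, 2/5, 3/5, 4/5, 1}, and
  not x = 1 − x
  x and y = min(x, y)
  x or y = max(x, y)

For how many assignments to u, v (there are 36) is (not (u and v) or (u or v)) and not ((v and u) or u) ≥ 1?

6

value 1: 6 assignments (counts)
value 4/5: 6 assignments
value 3/5: 6 assignments
value 2/5: 6 assignments
value 1/5: 6 assignments
value 0: 6 assignments
So 6 of the 36 assignments meet the threshold.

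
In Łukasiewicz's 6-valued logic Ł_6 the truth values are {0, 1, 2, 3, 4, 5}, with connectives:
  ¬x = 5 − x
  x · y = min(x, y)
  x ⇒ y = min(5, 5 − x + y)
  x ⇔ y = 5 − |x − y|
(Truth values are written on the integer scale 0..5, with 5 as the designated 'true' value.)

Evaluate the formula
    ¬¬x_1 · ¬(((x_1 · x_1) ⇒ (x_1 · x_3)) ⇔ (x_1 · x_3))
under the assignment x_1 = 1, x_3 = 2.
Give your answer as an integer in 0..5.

1

¬x_1 = ¬1 = 4
¬¬x_1 = ¬4 = 1
x_1 · x_1 = 1 · 1 = 1
x_1 · x_3 = 1 · 2 = 1
(x_1 · x_1) ⇒ (x_1 · x_3) = 1 ⇒ 1 = 5
x_1 · x_3 = 1 · 2 = 1
((x_1 · x_1) ⇒ (x_1 · x_3)) ⇔ (x_1 · x_3) = 5 ⇔ 1 = 1
¬(((x_1 · x_1) ⇒ (x_1 · x_3)) ⇔ (x_1 · x_3)) = ¬1 = 4
¬¬x_1 · ¬(((x_1 · x_1) ⇒ (x_1 · x_3)) ⇔ (x_1 · x_3)) = 1 · 4 = 1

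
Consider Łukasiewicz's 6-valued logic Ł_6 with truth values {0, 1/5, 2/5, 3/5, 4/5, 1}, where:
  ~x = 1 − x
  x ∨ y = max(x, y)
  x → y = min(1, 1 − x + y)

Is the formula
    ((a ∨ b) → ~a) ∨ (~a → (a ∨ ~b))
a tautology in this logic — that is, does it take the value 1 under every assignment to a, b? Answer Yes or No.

Counterexample: take a = 1/5, b = 1.
a ∨ b = 1/5 ∨ 1 = 1
~a = ~1/5 = 4/5
(a ∨ b) → ~a = 1 → 4/5 = 4/5
~a = ~1/5 = 4/5
~b = ~1 = 0
a ∨ ~b = 1/5 ∨ 0 = 1/5
~a → (a ∨ ~b) = 4/5 → 1/5 = 2/5
((a ∨ b) → ~a) ∨ (~a → (a ∨ ~b)) = 4/5 ∨ 2/5 = 4/5
This gives 4/5 ≠ 1.

No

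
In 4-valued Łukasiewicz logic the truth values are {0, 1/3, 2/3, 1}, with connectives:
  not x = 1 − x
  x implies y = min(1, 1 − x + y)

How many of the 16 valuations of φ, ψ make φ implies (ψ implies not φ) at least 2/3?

14

φ = 0, ψ = 0 ↦ 1  ≥
φ = 0, ψ = 1/3 ↦ 1  ≥
φ = 0, ψ = 2/3 ↦ 1  ≥
φ = 0, ψ = 1 ↦ 1  ≥
φ = 1/3, ψ = 0 ↦ 1  ≥
φ = 1/3, ψ = 1/3 ↦ 1  ≥
φ = 1/3, ψ = 2/3 ↦ 1  ≥
φ = 1/3, ψ = 1 ↦ 1  ≥
φ = 2/3, ψ = 0 ↦ 1  ≥
φ = 2/3, ψ = 1/3 ↦ 1  ≥
φ = 2/3, ψ = 2/3 ↦ 1  ≥
φ = 2/3, ψ = 1 ↦ 2/3  ≥
φ = 1, ψ = 0 ↦ 1  ≥
φ = 1, ψ = 1/3 ↦ 2/3  ≥
φ = 1, ψ = 2/3 ↦ 1/3  <
φ = 1, ψ = 1 ↦ 0  <
So 14 of the 16 assignments meet the threshold.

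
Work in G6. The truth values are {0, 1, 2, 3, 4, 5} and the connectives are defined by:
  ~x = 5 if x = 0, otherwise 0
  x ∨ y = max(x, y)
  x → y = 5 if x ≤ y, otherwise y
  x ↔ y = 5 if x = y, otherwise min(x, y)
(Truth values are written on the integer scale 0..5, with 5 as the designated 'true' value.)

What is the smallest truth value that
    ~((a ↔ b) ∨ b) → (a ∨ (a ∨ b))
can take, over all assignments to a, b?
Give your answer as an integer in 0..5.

Take a = 1, b = 0:
a ↔ b = 1 ↔ 0 = 0
(a ↔ b) ∨ b = 0 ∨ 0 = 0
~((a ↔ b) ∨ b) = ~0 = 5
a ∨ b = 1 ∨ 0 = 1
a ∨ (a ∨ b) = 1 ∨ 1 = 1
~((a ↔ b) ∨ b) → (a ∨ (a ∨ b)) = 5 → 1 = 1
No assignment yields a value below 1, so this is the minimum.

1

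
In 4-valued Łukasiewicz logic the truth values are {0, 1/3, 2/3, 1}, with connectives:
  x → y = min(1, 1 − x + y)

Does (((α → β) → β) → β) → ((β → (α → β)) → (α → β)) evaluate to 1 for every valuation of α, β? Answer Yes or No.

Yes

α = 0, β = 0 ↦ 1
α = 0, β = 1/3 ↦ 1
α = 0, β = 2/3 ↦ 1
α = 0, β = 1 ↦ 1
α = 1/3, β = 0 ↦ 1
α = 1/3, β = 1/3 ↦ 1
α = 1/3, β = 2/3 ↦ 1
α = 1/3, β = 1 ↦ 1
α = 2/3, β = 0 ↦ 1
α = 2/3, β = 1/3 ↦ 1
α = 2/3, β = 2/3 ↦ 1
α = 2/3, β = 1 ↦ 1
α = 1, β = 0 ↦ 1
α = 1, β = 1/3 ↦ 1
α = 1, β = 2/3 ↦ 1
α = 1, β = 1 ↦ 1
Every assignment gives a value ≥ 1.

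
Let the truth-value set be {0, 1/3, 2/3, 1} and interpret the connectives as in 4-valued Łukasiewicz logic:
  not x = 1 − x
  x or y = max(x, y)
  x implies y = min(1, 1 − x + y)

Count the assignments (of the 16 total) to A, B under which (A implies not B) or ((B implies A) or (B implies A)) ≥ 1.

A = 0, B = 0 ↦ 1  ≥
A = 0, B = 1/3 ↦ 1  ≥
A = 0, B = 2/3 ↦ 1  ≥
A = 0, B = 1 ↦ 1  ≥
A = 1/3, B = 0 ↦ 1  ≥
A = 1/3, B = 1/3 ↦ 1  ≥
A = 1/3, B = 2/3 ↦ 1  ≥
A = 1/3, B = 1 ↦ 2/3  <
A = 2/3, B = 0 ↦ 1  ≥
A = 2/3, B = 1/3 ↦ 1  ≥
A = 2/3, B = 2/3 ↦ 1  ≥
A = 2/3, B = 1 ↦ 2/3  <
A = 1, B = 0 ↦ 1  ≥
A = 1, B = 1/3 ↦ 1  ≥
A = 1, B = 2/3 ↦ 1  ≥
A = 1, B = 1 ↦ 1  ≥
So 14 of the 16 assignments meet the threshold.

14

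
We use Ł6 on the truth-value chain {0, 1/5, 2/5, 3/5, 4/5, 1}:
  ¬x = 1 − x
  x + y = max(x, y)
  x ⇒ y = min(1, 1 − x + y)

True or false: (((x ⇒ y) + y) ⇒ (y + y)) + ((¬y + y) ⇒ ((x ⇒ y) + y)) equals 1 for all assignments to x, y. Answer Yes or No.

Counterexample: take x = 1/5, y = 0.
x ⇒ y = 1/5 ⇒ 0 = 4/5
(x ⇒ y) + y = 4/5 + 0 = 4/5
y + y = 0 + 0 = 0
((x ⇒ y) + y) ⇒ (y + y) = 4/5 ⇒ 0 = 1/5
¬y = ¬0 = 1
¬y + y = 1 + 0 = 1
x ⇒ y = 1/5 ⇒ 0 = 4/5
(x ⇒ y) + y = 4/5 + 0 = 4/5
(¬y + y) ⇒ ((x ⇒ y) + y) = 1 ⇒ 4/5 = 4/5
(((x ⇒ y) + y) ⇒ (y + y)) + ((¬y + y) ⇒ ((x ⇒ y) + y)) = 1/5 + 4/5 = 4/5
This gives 4/5 ≠ 1.

No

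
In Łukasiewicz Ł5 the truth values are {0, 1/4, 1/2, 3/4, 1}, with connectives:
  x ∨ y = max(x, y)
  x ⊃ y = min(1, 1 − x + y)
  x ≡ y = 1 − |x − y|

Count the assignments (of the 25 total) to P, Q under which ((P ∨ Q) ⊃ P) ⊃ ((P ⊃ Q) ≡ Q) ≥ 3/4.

value 1: 13 assignments (counts)
value 3/4: 5 assignments (counts)
value 1/2: 4 assignments
value 1/4: 2 assignments
value 0: 1 assignment
So 18 of the 25 assignments meet the threshold.

18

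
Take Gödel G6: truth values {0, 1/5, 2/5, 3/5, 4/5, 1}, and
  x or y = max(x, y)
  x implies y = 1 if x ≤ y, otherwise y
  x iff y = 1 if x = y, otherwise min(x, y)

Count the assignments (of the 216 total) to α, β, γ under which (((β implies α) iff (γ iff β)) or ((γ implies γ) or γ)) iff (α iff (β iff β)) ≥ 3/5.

value 1: 36 assignments (counts)
value 4/5: 36 assignments (counts)
value 3/5: 36 assignments (counts)
value 2/5: 36 assignments
value 1/5: 36 assignments
value 0: 36 assignments
So 108 of the 216 assignments meet the threshold.

108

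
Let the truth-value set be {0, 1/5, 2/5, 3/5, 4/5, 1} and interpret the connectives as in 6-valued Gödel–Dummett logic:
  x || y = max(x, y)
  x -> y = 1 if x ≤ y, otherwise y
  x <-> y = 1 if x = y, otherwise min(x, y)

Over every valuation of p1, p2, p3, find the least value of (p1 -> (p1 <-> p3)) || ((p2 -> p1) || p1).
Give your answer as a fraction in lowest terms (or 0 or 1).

Take p1 = 1/5, p2 = 2/5, p3 = 0:
p1 <-> p3 = 1/5 <-> 0 = 0
p1 -> (p1 <-> p3) = 1/5 -> 0 = 0
p2 -> p1 = 2/5 -> 1/5 = 1/5
(p2 -> p1) || p1 = 1/5 || 1/5 = 1/5
(p1 -> (p1 <-> p3)) || ((p2 -> p1) || p1) = 0 || 1/5 = 1/5
No assignment yields a value below 1/5, so this is the minimum.

1/5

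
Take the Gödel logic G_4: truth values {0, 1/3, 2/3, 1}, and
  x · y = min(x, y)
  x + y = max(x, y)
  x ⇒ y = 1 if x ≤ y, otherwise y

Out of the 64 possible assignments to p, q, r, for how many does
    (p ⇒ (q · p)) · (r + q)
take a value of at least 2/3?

38

value 1: 22 assignments (counts)
value 2/3: 16 assignments (counts)
value 1/3: 13 assignments
value 0: 13 assignments
So 38 of the 64 assignments meet the threshold.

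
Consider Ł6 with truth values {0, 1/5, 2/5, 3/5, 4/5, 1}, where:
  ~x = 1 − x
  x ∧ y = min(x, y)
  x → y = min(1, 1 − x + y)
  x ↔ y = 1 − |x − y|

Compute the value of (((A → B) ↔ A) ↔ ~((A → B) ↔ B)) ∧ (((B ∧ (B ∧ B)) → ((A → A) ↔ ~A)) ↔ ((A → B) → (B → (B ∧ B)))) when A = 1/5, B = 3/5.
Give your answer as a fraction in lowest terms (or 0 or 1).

A → B = 1/5 → 3/5 = 1
(A → B) ↔ A = 1 ↔ 1/5 = 1/5
A → B = 1/5 → 3/5 = 1
(A → B) ↔ B = 1 ↔ 3/5 = 3/5
~((A → B) ↔ B) = ~3/5 = 2/5
((A → B) ↔ A) ↔ ~((A → B) ↔ B) = 1/5 ↔ 2/5 = 4/5
B ∧ B = 3/5 ∧ 3/5 = 3/5
B ∧ (B ∧ B) = 3/5 ∧ 3/5 = 3/5
A → A = 1/5 → 1/5 = 1
~A = ~1/5 = 4/5
(A → A) ↔ ~A = 1 ↔ 4/5 = 4/5
(B ∧ (B ∧ B)) → ((A → A) ↔ ~A) = 3/5 → 4/5 = 1
A → B = 1/5 → 3/5 = 1
B ∧ B = 3/5 ∧ 3/5 = 3/5
B → (B ∧ B) = 3/5 → 3/5 = 1
(A → B) → (B → (B ∧ B)) = 1 → 1 = 1
((B ∧ (B ∧ B)) → ((A → A) ↔ ~A)) ↔ ((A → B) → (B → (B ∧ B))) = 1 ↔ 1 = 1
(((A → B) ↔ A) ↔ ~((A → B) ↔ B)) ∧ (((B ∧ (B ∧ B)) → ((A → A) ↔ ~A)) ↔ ((A → B) → (B → (B ∧ B)))) = 4/5 ∧ 1 = 4/5

4/5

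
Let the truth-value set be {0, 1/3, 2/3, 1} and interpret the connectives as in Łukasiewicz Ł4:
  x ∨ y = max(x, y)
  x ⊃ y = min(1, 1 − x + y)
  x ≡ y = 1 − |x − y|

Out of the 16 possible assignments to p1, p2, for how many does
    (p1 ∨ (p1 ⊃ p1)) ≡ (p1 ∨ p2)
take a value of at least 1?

p1 = 0, p2 = 0 ↦ 0  <
p1 = 0, p2 = 1/3 ↦ 1/3  <
p1 = 0, p2 = 2/3 ↦ 2/3  <
p1 = 0, p2 = 1 ↦ 1  ≥
p1 = 1/3, p2 = 0 ↦ 1/3  <
p1 = 1/3, p2 = 1/3 ↦ 1/3  <
p1 = 1/3, p2 = 2/3 ↦ 2/3  <
p1 = 1/3, p2 = 1 ↦ 1  ≥
p1 = 2/3, p2 = 0 ↦ 2/3  <
p1 = 2/3, p2 = 1/3 ↦ 2/3  <
p1 = 2/3, p2 = 2/3 ↦ 2/3  <
p1 = 2/3, p2 = 1 ↦ 1  ≥
p1 = 1, p2 = 0 ↦ 1  ≥
p1 = 1, p2 = 1/3 ↦ 1  ≥
p1 = 1, p2 = 2/3 ↦ 1  ≥
p1 = 1, p2 = 1 ↦ 1  ≥
So 7 of the 16 assignments meet the threshold.

7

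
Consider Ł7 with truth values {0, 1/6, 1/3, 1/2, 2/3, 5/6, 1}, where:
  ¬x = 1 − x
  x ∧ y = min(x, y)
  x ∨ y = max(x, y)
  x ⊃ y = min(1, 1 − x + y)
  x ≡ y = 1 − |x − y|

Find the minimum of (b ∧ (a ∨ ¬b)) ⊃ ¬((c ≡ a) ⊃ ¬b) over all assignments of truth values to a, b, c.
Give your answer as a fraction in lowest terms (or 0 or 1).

Take a = 1, b = 1, c = 0:
¬b = ¬1 = 0
a ∨ ¬b = 1 ∨ 0 = 1
b ∧ (a ∨ ¬b) = 1 ∧ 1 = 1
c ≡ a = 0 ≡ 1 = 0
¬b = ¬1 = 0
(c ≡ a) ⊃ ¬b = 0 ⊃ 0 = 1
¬((c ≡ a) ⊃ ¬b) = ¬1 = 0
(b ∧ (a ∨ ¬b)) ⊃ ¬((c ≡ a) ⊃ ¬b) = 1 ⊃ 0 = 0
No assignment yields a value below 0, so this is the minimum.

0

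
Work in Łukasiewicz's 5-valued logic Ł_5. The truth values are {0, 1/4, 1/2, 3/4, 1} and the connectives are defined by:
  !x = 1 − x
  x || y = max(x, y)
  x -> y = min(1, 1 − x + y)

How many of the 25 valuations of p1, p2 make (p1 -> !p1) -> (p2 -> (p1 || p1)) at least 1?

value 1: 16 assignments (counts)
value 3/4: 3 assignments
value 1/2: 3 assignments
value 1/4: 2 assignments
value 0: 1 assignment
So 16 of the 25 assignments meet the threshold.

16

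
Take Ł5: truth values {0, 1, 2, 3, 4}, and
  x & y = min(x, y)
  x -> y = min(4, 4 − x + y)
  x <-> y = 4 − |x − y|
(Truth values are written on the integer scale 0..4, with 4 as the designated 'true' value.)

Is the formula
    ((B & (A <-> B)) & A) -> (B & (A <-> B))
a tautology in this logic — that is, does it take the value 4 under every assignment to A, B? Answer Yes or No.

At A = 3, B = 3, for instance:
A <-> B = 3 <-> 3 = 4
B & (A <-> B) = 3 & 4 = 3
(B & (A <-> B)) & A = 3 & 3 = 3
((B & (A <-> B)) & A) -> (B & (A <-> B)) = 3 -> 3 = 4
and checking the remaining 24 assignments likewise gives ≥ 4 in every case.

Yes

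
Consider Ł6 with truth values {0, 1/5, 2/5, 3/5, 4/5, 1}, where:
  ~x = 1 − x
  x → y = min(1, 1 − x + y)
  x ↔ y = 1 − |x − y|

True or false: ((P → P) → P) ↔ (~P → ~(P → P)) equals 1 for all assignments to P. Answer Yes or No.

P = 0 ↦ 1
P = 1/5 ↦ 1
P = 2/5 ↦ 1
P = 3/5 ↦ 1
P = 4/5 ↦ 1
P = 1 ↦ 1
Every assignment gives a value ≥ 1.

Yes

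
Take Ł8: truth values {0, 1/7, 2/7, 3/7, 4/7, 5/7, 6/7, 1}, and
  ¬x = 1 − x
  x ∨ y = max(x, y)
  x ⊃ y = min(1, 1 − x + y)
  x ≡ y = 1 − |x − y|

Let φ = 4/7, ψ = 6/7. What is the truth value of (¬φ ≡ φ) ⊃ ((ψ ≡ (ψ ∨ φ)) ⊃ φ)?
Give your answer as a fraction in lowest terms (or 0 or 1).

5/7

¬φ = ¬4/7 = 3/7
¬φ ≡ φ = 3/7 ≡ 4/7 = 6/7
ψ ∨ φ = 6/7 ∨ 4/7 = 6/7
ψ ≡ (ψ ∨ φ) = 6/7 ≡ 6/7 = 1
(ψ ≡ (ψ ∨ φ)) ⊃ φ = 1 ⊃ 4/7 = 4/7
(¬φ ≡ φ) ⊃ ((ψ ≡ (ψ ∨ φ)) ⊃ φ) = 6/7 ⊃ 4/7 = 5/7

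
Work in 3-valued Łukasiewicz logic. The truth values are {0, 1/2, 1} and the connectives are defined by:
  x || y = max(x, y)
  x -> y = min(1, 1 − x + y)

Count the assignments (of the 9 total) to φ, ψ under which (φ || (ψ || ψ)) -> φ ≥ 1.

6

φ = 0, ψ = 0 ↦ 1  ≥
φ = 0, ψ = 1/2 ↦ 1/2  <
φ = 0, ψ = 1 ↦ 0  <
φ = 1/2, ψ = 0 ↦ 1  ≥
φ = 1/2, ψ = 1/2 ↦ 1  ≥
φ = 1/2, ψ = 1 ↦ 1/2  <
φ = 1, ψ = 0 ↦ 1  ≥
φ = 1, ψ = 1/2 ↦ 1  ≥
φ = 1, ψ = 1 ↦ 1  ≥
So 6 of the 9 assignments meet the threshold.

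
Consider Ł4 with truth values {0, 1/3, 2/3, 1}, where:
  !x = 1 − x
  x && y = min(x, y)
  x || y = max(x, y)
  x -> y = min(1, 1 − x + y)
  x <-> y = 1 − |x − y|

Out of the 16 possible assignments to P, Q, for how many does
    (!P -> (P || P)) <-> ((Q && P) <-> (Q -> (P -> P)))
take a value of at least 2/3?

11

P = 0, Q = 0 ↦ 1  ≥
P = 0, Q = 1/3 ↦ 1  ≥
P = 0, Q = 2/3 ↦ 1  ≥
P = 0, Q = 1 ↦ 1  ≥
P = 1/3, Q = 0 ↦ 1/3  <
P = 1/3, Q = 1/3 ↦ 2/3  ≥
P = 1/3, Q = 2/3 ↦ 2/3  ≥
P = 1/3, Q = 1 ↦ 2/3  ≥
P = 2/3, Q = 0 ↦ 0  <
P = 2/3, Q = 1/3 ↦ 1/3  <
P = 2/3, Q = 2/3 ↦ 2/3  ≥
P = 2/3, Q = 1 ↦ 2/3  ≥
P = 1, Q = 0 ↦ 0  <
P = 1, Q = 1/3 ↦ 1/3  <
P = 1, Q = 2/3 ↦ 2/3  ≥
P = 1, Q = 1 ↦ 1  ≥
So 11 of the 16 assignments meet the threshold.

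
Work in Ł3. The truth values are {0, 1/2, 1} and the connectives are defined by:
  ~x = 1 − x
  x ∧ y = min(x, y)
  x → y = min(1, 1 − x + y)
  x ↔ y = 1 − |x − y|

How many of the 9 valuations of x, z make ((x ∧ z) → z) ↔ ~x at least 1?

3

x = 0, z = 0 ↦ 1  ≥
x = 0, z = 1/2 ↦ 1  ≥
x = 0, z = 1 ↦ 1  ≥
x = 1/2, z = 0 ↦ 1/2  <
x = 1/2, z = 1/2 ↦ 1/2  <
x = 1/2, z = 1 ↦ 1/2  <
x = 1, z = 0 ↦ 0  <
x = 1, z = 1/2 ↦ 0  <
x = 1, z = 1 ↦ 0  <
So 3 of the 9 assignments meet the threshold.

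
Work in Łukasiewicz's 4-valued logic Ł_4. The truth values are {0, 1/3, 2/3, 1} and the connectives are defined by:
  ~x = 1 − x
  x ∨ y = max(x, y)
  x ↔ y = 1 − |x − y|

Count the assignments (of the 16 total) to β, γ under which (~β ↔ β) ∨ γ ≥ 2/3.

β = 0, γ = 0 ↦ 0  <
β = 0, γ = 1/3 ↦ 1/3  <
β = 0, γ = 2/3 ↦ 2/3  ≥
β = 0, γ = 1 ↦ 1  ≥
β = 1/3, γ = 0 ↦ 2/3  ≥
β = 1/3, γ = 1/3 ↦ 2/3  ≥
β = 1/3, γ = 2/3 ↦ 2/3  ≥
β = 1/3, γ = 1 ↦ 1  ≥
β = 2/3, γ = 0 ↦ 2/3  ≥
β = 2/3, γ = 1/3 ↦ 2/3  ≥
β = 2/3, γ = 2/3 ↦ 2/3  ≥
β = 2/3, γ = 1 ↦ 1  ≥
β = 1, γ = 0 ↦ 0  <
β = 1, γ = 1/3 ↦ 1/3  <
β = 1, γ = 2/3 ↦ 2/3  ≥
β = 1, γ = 1 ↦ 1  ≥
So 12 of the 16 assignments meet the threshold.

12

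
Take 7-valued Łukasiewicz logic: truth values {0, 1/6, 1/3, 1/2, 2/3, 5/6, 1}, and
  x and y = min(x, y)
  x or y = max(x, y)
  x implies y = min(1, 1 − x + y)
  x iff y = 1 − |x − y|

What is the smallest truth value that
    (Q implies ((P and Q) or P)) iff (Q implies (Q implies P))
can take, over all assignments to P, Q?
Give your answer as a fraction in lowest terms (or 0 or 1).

Take P = 0, Q = 1/2:
P and Q = 0 and 1/2 = 0
(P and Q) or P = 0 or 0 = 0
Q implies ((P and Q) or P) = 1/2 implies 0 = 1/2
Q implies P = 1/2 implies 0 = 1/2
Q implies (Q implies P) = 1/2 implies 1/2 = 1
(Q implies ((P and Q) or P)) iff (Q implies (Q implies P)) = 1/2 iff 1 = 1/2
No assignment yields a value below 1/2, so this is the minimum.

1/2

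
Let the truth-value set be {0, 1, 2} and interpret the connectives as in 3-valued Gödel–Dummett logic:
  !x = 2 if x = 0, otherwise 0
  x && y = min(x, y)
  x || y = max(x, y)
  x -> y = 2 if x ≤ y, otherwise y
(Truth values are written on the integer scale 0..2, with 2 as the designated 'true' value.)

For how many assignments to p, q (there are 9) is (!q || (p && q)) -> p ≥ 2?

7

p = 0, q = 0 ↦ 0  <
p = 0, q = 1 ↦ 2  ≥
p = 0, q = 2 ↦ 2  ≥
p = 1, q = 0 ↦ 1  <
p = 1, q = 1 ↦ 2  ≥
p = 1, q = 2 ↦ 2  ≥
p = 2, q = 0 ↦ 2  ≥
p = 2, q = 1 ↦ 2  ≥
p = 2, q = 2 ↦ 2  ≥
So 7 of the 9 assignments meet the threshold.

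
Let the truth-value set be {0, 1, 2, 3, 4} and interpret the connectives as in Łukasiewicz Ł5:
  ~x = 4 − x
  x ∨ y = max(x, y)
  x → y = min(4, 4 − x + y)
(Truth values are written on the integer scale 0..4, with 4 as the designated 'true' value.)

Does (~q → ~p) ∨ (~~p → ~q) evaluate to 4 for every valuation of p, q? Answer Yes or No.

Counterexample: take p = 3, q = 2.
~q = ~2 = 2
~p = ~3 = 1
~q → ~p = 2 → 1 = 3
~p = ~3 = 1
~~p = ~1 = 3
~q = ~2 = 2
~~p → ~q = 3 → 2 = 3
(~q → ~p) ∨ (~~p → ~q) = 3 ∨ 3 = 3
This gives 3 ≠ 4.

No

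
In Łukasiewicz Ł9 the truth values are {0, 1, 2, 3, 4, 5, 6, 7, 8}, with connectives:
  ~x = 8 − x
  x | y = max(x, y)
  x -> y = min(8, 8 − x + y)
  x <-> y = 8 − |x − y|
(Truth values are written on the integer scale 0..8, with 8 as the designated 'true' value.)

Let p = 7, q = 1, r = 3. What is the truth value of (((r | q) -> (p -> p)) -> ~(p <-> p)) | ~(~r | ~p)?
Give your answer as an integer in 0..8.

r | q = 3 | 1 = 3
p -> p = 7 -> 7 = 8
(r | q) -> (p -> p) = 3 -> 8 = 8
p <-> p = 7 <-> 7 = 8
~(p <-> p) = ~8 = 0
((r | q) -> (p -> p)) -> ~(p <-> p) = 8 -> 0 = 0
~r = ~3 = 5
~p = ~7 = 1
~r | ~p = 5 | 1 = 5
~(~r | ~p) = ~5 = 3
(((r | q) -> (p -> p)) -> ~(p <-> p)) | ~(~r | ~p) = 0 | 3 = 3

3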